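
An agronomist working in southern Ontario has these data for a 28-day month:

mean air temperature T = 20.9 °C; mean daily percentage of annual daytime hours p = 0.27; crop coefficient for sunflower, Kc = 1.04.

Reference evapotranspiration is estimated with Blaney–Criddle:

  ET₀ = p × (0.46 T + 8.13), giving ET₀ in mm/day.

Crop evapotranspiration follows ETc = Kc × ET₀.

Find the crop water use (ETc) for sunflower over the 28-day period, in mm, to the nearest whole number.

ET₀ = 0.27 × (0.46 × 20.9 + 8.13) = 0.27 × 17.744 = 4.7909 mm/d
ETc = Kc × ET₀ = 1.04 × 4.7909 = 4.9825 mm/d
Over 28 days: 4.9825 × 28 = 139.510 mm

140 mm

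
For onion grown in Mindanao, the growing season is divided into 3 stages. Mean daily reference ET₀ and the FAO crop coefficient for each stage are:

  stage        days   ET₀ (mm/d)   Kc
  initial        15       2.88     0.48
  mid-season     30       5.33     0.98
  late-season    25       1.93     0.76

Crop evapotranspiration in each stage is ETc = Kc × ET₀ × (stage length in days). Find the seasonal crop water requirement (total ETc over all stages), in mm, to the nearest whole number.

initial: 0.48 × 2.88 × 15 = 20.74 mm
mid-season: 0.98 × 5.33 × 30 = 156.70 mm
late-season: 0.76 × 1.93 × 25 = 36.67 mm
Seasonal total = 214.11 mm

214 mm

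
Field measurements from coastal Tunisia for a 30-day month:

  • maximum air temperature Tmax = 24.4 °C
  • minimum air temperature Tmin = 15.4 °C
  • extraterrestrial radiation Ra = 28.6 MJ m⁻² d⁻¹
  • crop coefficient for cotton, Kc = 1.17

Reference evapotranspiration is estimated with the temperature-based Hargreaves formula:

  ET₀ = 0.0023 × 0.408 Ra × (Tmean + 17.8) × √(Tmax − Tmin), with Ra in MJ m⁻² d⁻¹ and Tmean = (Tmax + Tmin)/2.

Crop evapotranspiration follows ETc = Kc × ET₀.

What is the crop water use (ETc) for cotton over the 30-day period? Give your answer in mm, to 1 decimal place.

Tmean = (24.4 + 15.4)/2 = 19.90 °C
0.408 Ra = 0.408 × 28.6 = 11.6688 mm/d equivalent
ET₀ = 0.0023 × 11.6688 × (19.90 + 17.8) × √9.0 = 0.0023 × 11.6688 × 37.70 × 3.0000 = 3.0354 mm/d
ETc = Kc × ET₀ = 1.17 × 3.0354 = 3.5514 mm/d
Over 30 days: 3.5514 × 30 = 106.542 mm

106.5 mm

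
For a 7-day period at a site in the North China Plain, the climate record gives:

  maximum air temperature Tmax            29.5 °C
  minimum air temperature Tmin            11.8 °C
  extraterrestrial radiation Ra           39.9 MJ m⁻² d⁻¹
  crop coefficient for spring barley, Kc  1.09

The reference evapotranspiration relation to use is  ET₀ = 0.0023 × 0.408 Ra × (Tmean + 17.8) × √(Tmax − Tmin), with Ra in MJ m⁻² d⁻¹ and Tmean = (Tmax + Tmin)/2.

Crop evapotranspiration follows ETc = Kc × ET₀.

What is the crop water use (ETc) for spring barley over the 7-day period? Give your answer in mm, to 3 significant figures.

Tmean = (29.5 + 11.8)/2 = 20.65 °C
0.408 Ra = 0.408 × 39.9 = 16.2792 mm/d equivalent
ET₀ = 0.0023 × 16.2792 × (20.65 + 17.8) × √17.7 = 0.0023 × 16.2792 × 38.45 × 4.2071 = 6.0568 mm/d
ETc = Kc × ET₀ = 1.09 × 6.0568 = 6.6019 mm/d
Over 7 days: 6.6019 × 7 = 46.213 mm

46.2 mm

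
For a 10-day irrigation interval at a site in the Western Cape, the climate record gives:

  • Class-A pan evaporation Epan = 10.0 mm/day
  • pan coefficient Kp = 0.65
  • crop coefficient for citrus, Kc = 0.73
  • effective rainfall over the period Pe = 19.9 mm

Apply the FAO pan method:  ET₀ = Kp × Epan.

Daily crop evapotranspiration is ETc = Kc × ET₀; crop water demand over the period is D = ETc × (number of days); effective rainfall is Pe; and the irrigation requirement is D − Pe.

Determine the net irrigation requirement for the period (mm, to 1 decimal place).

ET₀ = 0.65 × 10.0 = 6.5000 mm/d
ETc = Kc × ET₀ = 0.73 × 6.5000 = 4.7450 mm/d
Crop demand D = ETc × 10 d = 4.7450 × 10 = 47.450 mm
D − Pe = 47.450 − 19.9 = 27.550 mm

27.6 mm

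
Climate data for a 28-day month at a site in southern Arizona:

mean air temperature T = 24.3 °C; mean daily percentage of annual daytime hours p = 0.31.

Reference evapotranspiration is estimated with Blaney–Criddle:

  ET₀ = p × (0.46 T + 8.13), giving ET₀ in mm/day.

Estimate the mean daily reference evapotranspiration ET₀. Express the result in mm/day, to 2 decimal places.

5.99 mm/day

ET₀ = 0.31 × (0.46 × 24.3 + 8.13) = 0.31 × 19.308 = 5.9855 mm/d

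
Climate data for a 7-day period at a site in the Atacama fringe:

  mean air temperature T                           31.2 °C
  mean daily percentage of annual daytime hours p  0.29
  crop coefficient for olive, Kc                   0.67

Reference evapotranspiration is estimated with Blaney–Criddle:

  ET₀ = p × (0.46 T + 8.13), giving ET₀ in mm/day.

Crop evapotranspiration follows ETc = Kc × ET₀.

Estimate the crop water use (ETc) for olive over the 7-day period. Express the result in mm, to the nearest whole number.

31 mm

ET₀ = 0.29 × (0.46 × 31.2 + 8.13) = 0.29 × 22.482 = 6.5198 mm/d
ETc = Kc × ET₀ = 0.67 × 6.5198 = 4.3683 mm/d
Over 7 days: 4.3683 × 7 = 30.578 mm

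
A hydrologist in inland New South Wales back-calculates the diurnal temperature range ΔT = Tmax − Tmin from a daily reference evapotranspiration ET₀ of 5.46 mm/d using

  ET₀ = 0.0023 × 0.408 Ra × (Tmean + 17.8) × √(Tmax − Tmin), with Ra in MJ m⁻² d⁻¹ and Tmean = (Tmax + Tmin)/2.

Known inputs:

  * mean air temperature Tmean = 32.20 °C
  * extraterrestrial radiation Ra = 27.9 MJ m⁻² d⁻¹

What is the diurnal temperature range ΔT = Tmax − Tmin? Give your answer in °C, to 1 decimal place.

√ΔT = ET₀ / [0.0023 × 0.408 × Ra × (Tmean+17.8)] = 5.46 / (0.0023 × 11.3832 × 50.00) = 4.1709
ΔT = 4.1709² = 17.396 °C

17.4 °C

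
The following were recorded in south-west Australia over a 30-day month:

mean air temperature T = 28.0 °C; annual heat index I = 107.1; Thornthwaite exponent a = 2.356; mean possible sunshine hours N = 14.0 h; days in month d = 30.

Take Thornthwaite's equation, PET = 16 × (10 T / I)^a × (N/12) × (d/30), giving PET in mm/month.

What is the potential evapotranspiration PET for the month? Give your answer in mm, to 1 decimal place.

179.6 mm

10T/I = 10 × 28.0 / 107.1 = 2.6144
(10T/I)^a = 2.6144^2.356 = 9.6234
Uncorrected PET = 16 × 9.6234 = 153.974 mm
Correction = (N/12)(d/30) = (14.0/12)(30/30) = 1.1667
PET = 153.974 × 1.1667 = 179.641 mm/month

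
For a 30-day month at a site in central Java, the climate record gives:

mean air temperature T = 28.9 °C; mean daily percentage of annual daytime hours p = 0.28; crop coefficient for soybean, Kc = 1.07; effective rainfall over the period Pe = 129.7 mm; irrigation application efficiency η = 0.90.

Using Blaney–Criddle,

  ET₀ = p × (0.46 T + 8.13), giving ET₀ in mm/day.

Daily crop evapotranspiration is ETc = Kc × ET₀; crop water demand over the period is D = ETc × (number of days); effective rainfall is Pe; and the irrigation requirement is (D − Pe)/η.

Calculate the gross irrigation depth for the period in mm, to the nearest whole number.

ET₀ = 0.28 × (0.46 × 28.9 + 8.13) = 0.28 × 21.424 = 5.9987 mm/d
ETc = Kc × ET₀ = 1.07 × 5.9987 = 6.4186 mm/d
Crop demand D = ETc × 30 d = 6.4186 × 30 = 192.558 mm
D − Pe = 192.558 − 129.7 = 62.858 mm
Gross irrigation = 62.858 / 0.90 = 69.842 mm

70 mm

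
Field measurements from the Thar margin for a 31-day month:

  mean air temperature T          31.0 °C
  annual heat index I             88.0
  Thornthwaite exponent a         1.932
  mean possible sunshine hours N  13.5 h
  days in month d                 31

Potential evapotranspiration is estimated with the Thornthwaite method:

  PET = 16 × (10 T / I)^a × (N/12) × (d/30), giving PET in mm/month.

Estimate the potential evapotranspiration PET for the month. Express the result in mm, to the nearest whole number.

212 mm

10T/I = 10 × 31.0 / 88.0 = 3.5227
(10T/I)^a = 3.5227^1.932 = 11.3911
Uncorrected PET = 16 × 11.3911 = 182.258 mm
Correction = (N/12)(d/30) = (13.5/12)(31/30) = 1.1625
PET = 182.258 × 1.1625 = 211.875 mm/month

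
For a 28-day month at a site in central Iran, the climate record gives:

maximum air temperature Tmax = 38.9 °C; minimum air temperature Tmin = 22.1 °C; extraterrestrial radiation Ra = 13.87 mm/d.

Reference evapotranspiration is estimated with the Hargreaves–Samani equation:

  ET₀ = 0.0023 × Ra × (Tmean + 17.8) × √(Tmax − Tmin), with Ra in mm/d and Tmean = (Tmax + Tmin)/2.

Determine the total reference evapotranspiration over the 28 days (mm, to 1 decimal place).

176.8 mm

Tmean = (38.9 + 22.1)/2 = 30.50 °C
ET₀ = 0.0023 × 13.87 × (30.50 + 17.8) × √16.8 = 0.0023 × 13.87 × 48.30 × 4.0988 = 6.3155 mm/d
Over 28 days: 6.3155 × 28 = 176.834 mm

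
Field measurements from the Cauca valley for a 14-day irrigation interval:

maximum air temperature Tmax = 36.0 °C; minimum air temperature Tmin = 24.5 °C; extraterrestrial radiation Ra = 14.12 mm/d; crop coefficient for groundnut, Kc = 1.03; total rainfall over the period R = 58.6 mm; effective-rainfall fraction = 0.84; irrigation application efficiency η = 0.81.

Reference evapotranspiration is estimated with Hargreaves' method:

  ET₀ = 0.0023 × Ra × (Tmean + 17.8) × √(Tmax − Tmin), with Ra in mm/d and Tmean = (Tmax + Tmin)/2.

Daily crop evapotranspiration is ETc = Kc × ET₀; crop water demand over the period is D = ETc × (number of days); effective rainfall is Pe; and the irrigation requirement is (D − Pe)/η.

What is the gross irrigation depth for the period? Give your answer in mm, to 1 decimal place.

Tmean = (36.0 + 24.5)/2 = 30.25 °C
ET₀ = 0.0023 × 14.12 × (30.25 + 17.8) × √11.5 = 0.0023 × 14.12 × 48.05 × 3.3912 = 5.2919 mm/d
ETc = Kc × ET₀ = 1.03 × 5.2919 = 5.4507 mm/d
Crop demand D = ETc × 14 d = 5.4507 × 14 = 76.310 mm
Pe = 0.84 × 58.6 = 49.224 mm
D − Pe = 76.310 − 49.224 = 27.086 mm
Gross irrigation = 27.086 / 0.81 = 33.440 mm

33.4 mm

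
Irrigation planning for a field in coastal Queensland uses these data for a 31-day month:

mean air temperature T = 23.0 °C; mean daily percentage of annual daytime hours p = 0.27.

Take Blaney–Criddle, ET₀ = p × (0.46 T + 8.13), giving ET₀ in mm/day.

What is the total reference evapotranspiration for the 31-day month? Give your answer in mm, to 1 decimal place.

156.6 mm

ET₀ = 0.27 × (0.46 × 23.0 + 8.13) = 0.27 × 18.710 = 5.0517 mm/d
Monthly total = 5.0517 × 31 = 156.603 mm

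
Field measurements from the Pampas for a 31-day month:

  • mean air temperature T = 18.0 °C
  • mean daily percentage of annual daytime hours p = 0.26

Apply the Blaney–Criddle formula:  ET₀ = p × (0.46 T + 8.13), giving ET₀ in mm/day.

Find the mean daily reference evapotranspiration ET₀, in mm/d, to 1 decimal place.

4.3 mm/d

ET₀ = 0.26 × (0.46 × 18.0 + 8.13) = 0.26 × 16.410 = 4.2666 mm/d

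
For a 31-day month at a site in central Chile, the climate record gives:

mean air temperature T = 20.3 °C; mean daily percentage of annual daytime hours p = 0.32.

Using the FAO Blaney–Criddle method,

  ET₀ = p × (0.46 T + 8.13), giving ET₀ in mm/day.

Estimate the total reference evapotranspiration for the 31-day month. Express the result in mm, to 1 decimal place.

ET₀ = 0.32 × (0.46 × 20.3 + 8.13) = 0.32 × 17.468 = 5.5898 mm/d
Monthly total = 5.5898 × 31 = 173.284 mm

173.3 mm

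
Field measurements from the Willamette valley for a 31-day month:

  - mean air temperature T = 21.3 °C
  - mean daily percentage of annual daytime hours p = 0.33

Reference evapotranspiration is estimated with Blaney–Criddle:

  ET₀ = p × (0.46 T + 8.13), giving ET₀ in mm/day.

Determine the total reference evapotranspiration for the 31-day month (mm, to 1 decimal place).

ET₀ = 0.33 × (0.46 × 21.3 + 8.13) = 0.33 × 17.928 = 5.9162 mm/d
Monthly total = 5.9162 × 31 = 183.402 mm

183.4 mm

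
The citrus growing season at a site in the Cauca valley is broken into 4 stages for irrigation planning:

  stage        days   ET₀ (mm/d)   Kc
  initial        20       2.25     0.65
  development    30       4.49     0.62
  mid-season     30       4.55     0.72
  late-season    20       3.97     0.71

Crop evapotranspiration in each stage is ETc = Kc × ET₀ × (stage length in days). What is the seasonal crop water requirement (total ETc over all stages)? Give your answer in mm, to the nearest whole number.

initial: 0.65 × 2.25 × 20 = 29.25 mm
development: 0.62 × 4.49 × 30 = 83.51 mm
mid-season: 0.72 × 4.55 × 30 = 98.28 mm
late-season: 0.71 × 3.97 × 20 = 56.37 mm
Seasonal total = 267.41 mm

267 mm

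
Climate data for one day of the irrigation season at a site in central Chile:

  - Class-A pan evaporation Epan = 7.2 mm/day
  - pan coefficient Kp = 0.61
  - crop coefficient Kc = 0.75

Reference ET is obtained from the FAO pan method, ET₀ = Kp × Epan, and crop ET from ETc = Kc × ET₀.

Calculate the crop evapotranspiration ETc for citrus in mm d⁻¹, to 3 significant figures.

ET₀ = 0.61 × 7.2 = 4.3920 mm/d
ETc = Kc × ET₀ = 0.75 × 4.3920 = 3.2940 mm/d

3.29 mm d⁻¹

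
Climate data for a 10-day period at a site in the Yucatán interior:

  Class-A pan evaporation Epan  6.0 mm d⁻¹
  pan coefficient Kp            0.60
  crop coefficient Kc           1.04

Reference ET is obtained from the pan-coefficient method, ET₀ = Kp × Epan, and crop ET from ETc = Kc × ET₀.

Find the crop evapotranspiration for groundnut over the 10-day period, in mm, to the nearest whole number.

37 mm

ET₀ = 0.60 × 6.0 = 3.6000 mm/d
ETc = Kc × ET₀ = 1.04 × 3.6000 = 3.7440 mm/d
Over 10 days: 3.7440 × 10 = 37.440 mm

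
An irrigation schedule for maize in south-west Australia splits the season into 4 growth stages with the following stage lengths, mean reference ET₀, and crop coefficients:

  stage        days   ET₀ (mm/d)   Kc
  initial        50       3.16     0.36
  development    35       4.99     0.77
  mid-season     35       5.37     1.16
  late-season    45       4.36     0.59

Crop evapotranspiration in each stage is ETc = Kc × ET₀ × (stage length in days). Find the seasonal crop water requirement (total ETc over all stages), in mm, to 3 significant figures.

initial: 0.36 × 3.16 × 50 = 56.88 mm
development: 0.77 × 4.99 × 35 = 134.48 mm
mid-season: 1.16 × 5.37 × 35 = 218.02 mm
late-season: 0.59 × 4.36 × 45 = 115.76 mm
Seasonal total = 525.14 mm

525 mm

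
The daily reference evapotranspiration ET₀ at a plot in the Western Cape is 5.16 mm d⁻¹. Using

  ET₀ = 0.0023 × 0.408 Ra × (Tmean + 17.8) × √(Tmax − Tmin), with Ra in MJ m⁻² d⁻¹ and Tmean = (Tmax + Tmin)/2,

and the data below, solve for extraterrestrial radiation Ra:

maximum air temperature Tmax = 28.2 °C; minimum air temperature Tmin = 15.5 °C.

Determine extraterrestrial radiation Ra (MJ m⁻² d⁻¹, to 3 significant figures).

Tmean = (28.2+15.5)/2 = 21.85 °C; ΔT = 12.7
Ra = ET₀ / [0.0023 × 0.408 × (Tmean+17.8) × √ΔT]
   = 5.16 / (0.0023 × 0.408 × 39.65 × 3.5637) = 38.915 MJ m⁻² d⁻¹

38.9 MJ m⁻² d⁻¹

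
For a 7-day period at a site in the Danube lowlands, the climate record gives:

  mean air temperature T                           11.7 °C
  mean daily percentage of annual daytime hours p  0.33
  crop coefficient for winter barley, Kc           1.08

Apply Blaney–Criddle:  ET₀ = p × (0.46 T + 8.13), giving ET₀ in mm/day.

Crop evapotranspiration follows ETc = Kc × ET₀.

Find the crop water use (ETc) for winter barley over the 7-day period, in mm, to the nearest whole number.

34 mm

ET₀ = 0.33 × (0.46 × 11.7 + 8.13) = 0.33 × 13.512 = 4.4590 mm/d
ETc = Kc × ET₀ = 1.08 × 4.4590 = 4.8157 mm/d
Over 7 days: 4.8157 × 7 = 33.710 mm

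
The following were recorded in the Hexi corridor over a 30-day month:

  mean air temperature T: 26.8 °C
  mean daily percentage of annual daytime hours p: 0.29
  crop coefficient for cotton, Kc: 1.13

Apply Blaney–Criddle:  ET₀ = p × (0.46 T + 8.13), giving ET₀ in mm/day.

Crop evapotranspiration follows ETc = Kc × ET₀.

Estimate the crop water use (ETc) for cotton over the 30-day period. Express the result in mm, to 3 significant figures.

201 mm

ET₀ = 0.29 × (0.46 × 26.8 + 8.13) = 0.29 × 20.458 = 5.9328 mm/d
ETc = Kc × ET₀ = 1.13 × 5.9328 = 6.7041 mm/d
Over 30 days: 6.7041 × 30 = 201.123 mm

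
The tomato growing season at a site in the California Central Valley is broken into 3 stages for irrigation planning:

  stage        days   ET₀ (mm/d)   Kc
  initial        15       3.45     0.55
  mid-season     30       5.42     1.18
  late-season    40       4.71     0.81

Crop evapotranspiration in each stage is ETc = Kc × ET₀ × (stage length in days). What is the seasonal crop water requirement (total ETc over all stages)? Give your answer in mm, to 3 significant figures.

373 mm

initial: 0.55 × 3.45 × 15 = 28.46 mm
mid-season: 1.18 × 5.42 × 30 = 191.87 mm
late-season: 0.81 × 4.71 × 40 = 152.60 mm
Seasonal total = 372.93 mm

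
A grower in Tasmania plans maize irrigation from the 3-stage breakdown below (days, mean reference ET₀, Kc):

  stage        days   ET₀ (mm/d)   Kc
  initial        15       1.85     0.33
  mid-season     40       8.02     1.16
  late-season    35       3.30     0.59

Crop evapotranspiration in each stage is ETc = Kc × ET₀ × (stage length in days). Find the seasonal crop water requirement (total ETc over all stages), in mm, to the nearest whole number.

initial: 0.33 × 1.85 × 15 = 9.16 mm
mid-season: 1.16 × 8.02 × 40 = 372.13 mm
late-season: 0.59 × 3.30 × 35 = 68.15 mm
Seasonal total = 449.44 mm

449 mm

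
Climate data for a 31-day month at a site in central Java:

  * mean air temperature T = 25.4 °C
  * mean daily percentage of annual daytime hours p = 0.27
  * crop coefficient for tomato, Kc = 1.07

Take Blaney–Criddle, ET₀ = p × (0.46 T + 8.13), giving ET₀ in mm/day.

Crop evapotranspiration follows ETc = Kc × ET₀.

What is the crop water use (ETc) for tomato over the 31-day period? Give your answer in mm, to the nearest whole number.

177 mm

ET₀ = 0.27 × (0.46 × 25.4 + 8.13) = 0.27 × 19.814 = 5.3498 mm/d
ETc = Kc × ET₀ = 1.07 × 5.3498 = 5.7243 mm/d
Over 31 days: 5.7243 × 31 = 177.453 mm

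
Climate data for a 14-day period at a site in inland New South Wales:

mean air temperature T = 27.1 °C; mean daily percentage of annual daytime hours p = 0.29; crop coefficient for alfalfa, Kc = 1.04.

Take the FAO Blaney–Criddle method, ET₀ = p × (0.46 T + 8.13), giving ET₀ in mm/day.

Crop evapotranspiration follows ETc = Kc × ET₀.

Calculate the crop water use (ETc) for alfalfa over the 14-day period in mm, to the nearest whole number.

87 mm

ET₀ = 0.29 × (0.46 × 27.1 + 8.13) = 0.29 × 20.596 = 5.9728 mm/d
ETc = Kc × ET₀ = 1.04 × 5.9728 = 6.2117 mm/d
Over 14 days: 6.2117 × 14 = 86.964 mm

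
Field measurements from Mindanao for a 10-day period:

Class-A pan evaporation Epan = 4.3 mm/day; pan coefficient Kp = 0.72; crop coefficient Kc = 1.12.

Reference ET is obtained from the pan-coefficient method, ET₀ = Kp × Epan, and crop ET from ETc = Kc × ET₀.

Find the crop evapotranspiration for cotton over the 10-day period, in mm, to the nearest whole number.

ET₀ = 0.72 × 4.3 = 3.0960 mm/d
ETc = Kc × ET₀ = 1.12 × 3.0960 = 3.4675 mm/d
Over 10 days: 3.4675 × 10 = 34.675 mm

35 mm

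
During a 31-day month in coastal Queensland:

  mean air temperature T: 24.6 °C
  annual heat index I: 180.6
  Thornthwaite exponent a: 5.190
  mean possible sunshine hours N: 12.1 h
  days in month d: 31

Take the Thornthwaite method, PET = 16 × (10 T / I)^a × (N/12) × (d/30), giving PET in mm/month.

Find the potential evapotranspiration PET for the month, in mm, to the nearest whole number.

10T/I = 10 × 24.6 / 180.6 = 1.3621
(10T/I)^a = 1.3621^5.190 = 4.9722
Uncorrected PET = 16 × 4.9722 = 79.555 mm
Correction = (N/12)(d/30) = (12.1/12)(31/30) = 1.0419
PET = 79.555 × 1.0419 = 82.888 mm/month

83 mm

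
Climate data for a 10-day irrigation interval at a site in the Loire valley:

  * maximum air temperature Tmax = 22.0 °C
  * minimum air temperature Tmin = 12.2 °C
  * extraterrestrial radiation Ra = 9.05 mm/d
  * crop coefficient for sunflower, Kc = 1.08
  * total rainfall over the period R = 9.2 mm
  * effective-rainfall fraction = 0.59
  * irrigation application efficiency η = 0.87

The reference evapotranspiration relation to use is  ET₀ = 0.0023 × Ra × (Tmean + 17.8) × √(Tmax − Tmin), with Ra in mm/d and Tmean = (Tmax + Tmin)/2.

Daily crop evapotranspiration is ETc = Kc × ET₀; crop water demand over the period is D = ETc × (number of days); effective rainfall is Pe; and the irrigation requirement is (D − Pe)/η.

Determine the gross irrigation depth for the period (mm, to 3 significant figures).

22.0 mm

Tmean = (22.0 + 12.2)/2 = 17.10 °C
ET₀ = 0.0023 × 9.05 × (17.10 + 17.8) × √9.8 = 0.0023 × 9.05 × 34.90 × 3.1305 = 2.2741 mm/d
ETc = Kc × ET₀ = 1.08 × 2.2741 = 2.4560 mm/d
Crop demand D = ETc × 10 d = 2.4560 × 10 = 24.560 mm
Pe = 0.59 × 9.2 = 5.428 mm
D − Pe = 24.560 − 5.428 = 19.132 mm
Gross irrigation = 19.132 / 0.87 = 21.991 mm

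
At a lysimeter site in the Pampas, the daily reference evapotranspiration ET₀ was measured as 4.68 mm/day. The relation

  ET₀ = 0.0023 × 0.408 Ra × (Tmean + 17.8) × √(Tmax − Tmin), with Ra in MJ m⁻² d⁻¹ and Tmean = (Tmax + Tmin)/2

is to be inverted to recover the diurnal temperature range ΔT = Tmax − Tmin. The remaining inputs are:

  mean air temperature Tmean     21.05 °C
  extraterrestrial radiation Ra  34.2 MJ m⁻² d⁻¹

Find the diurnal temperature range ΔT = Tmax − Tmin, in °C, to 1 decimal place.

14.1 °C

√ΔT = ET₀ / [0.0023 × 0.408 × Ra × (Tmean+17.8)] = 4.68 / (0.0023 × 13.9536 × 38.85) = 3.7535
ΔT = 3.7535² = 14.089 °C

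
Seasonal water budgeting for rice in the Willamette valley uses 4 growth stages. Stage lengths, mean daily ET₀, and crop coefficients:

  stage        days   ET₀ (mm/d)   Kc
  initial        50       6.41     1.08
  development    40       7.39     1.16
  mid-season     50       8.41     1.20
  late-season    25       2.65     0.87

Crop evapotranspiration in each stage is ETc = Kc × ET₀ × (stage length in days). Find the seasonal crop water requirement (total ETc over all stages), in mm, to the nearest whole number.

initial: 1.08 × 6.41 × 50 = 346.14 mm
development: 1.16 × 7.39 × 40 = 342.90 mm
mid-season: 1.20 × 8.41 × 50 = 504.60 mm
late-season: 0.87 × 2.65 × 25 = 57.64 mm
Seasonal total = 1251.28 mm

1251 mm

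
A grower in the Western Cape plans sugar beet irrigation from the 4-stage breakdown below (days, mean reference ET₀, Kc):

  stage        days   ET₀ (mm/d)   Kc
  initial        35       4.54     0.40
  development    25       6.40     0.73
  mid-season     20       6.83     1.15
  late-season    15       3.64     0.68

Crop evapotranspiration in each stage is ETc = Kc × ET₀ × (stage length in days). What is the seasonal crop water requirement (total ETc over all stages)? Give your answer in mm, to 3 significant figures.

initial: 0.40 × 4.54 × 35 = 63.56 mm
development: 0.73 × 6.40 × 25 = 116.80 mm
mid-season: 1.15 × 6.83 × 20 = 157.09 mm
late-season: 0.68 × 3.64 × 15 = 37.13 mm
Seasonal total = 374.58 mm

375 mm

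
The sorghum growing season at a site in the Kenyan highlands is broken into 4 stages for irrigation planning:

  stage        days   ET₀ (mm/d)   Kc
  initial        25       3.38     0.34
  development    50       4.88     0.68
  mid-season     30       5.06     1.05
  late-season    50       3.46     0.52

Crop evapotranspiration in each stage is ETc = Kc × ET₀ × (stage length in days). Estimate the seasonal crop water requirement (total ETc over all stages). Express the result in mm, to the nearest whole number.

444 mm

initial: 0.34 × 3.38 × 25 = 28.73 mm
development: 0.68 × 4.88 × 50 = 165.92 mm
mid-season: 1.05 × 5.06 × 30 = 159.39 mm
late-season: 0.52 × 3.46 × 50 = 89.96 mm
Seasonal total = 444.00 mm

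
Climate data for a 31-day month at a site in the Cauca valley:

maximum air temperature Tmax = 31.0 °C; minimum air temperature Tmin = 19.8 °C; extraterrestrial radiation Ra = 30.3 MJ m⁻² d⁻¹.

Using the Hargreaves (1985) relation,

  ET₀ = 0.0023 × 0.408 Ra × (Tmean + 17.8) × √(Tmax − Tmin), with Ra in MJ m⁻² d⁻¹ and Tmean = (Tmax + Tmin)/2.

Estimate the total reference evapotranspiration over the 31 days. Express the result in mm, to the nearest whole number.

Tmean = (31.0 + 19.8)/2 = 25.40 °C
0.408 Ra = 0.408 × 30.3 = 12.3624 mm/d equivalent
ET₀ = 0.0023 × 12.3624 × (25.40 + 17.8) × √11.2 = 0.0023 × 12.3624 × 43.20 × 3.3466 = 4.1107 mm/d
Over 31 days: 4.1107 × 31 = 127.432 mm

127 mm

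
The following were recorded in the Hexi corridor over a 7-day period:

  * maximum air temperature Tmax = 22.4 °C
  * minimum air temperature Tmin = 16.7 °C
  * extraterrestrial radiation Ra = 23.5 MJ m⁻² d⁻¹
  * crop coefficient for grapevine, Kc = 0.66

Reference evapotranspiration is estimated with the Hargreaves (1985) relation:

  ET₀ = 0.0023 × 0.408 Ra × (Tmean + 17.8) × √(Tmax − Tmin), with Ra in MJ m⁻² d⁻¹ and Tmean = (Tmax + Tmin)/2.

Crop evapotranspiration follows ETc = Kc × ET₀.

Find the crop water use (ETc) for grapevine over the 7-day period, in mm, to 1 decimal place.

Tmean = (22.4 + 16.7)/2 = 19.55 °C
0.408 Ra = 0.408 × 23.5 = 9.5880 mm/d equivalent
ET₀ = 0.0023 × 9.5880 × (19.55 + 17.8) × √5.7 = 0.0023 × 9.5880 × 37.35 × 2.3875 = 1.9665 mm/d
ETc = Kc × ET₀ = 0.66 × 1.9665 = 1.2979 mm/d
Over 7 days: 1.2979 × 7 = 9.085 mm

9.1 mm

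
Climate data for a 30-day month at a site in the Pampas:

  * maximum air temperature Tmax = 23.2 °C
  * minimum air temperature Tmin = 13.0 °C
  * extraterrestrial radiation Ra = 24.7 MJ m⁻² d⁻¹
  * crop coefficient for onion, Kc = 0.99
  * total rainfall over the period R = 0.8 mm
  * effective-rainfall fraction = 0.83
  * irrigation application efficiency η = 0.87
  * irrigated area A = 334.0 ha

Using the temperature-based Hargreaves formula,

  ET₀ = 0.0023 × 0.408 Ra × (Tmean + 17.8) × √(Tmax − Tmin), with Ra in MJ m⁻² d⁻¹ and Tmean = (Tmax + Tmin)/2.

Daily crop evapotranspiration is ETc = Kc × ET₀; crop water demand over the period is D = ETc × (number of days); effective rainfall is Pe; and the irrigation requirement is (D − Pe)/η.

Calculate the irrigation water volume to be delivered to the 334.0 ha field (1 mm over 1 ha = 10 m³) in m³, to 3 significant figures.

300000 m³

Tmean = (23.2 + 13.0)/2 = 18.10 °C
0.408 Ra = 0.408 × 24.7 = 10.0776 mm/d equivalent
ET₀ = 0.0023 × 10.0776 × (18.10 + 17.8) × √10.2 = 0.0023 × 10.0776 × 35.90 × 3.1937 = 2.6575 mm/d
ETc = Kc × ET₀ = 0.99 × 2.6575 = 2.6309 mm/d
Crop demand D = ETc × 30 d = 2.6309 × 30 = 78.927 mm
Pe = 0.83 × 0.8 = 0.664 mm
D − Pe = 78.927 − 0.664 = 78.263 mm
Gross irrigation = 78.263 / 0.87 = 89.957 mm
Volume = 89.957 mm × 334.0 ha × 10 = 300456.4 m³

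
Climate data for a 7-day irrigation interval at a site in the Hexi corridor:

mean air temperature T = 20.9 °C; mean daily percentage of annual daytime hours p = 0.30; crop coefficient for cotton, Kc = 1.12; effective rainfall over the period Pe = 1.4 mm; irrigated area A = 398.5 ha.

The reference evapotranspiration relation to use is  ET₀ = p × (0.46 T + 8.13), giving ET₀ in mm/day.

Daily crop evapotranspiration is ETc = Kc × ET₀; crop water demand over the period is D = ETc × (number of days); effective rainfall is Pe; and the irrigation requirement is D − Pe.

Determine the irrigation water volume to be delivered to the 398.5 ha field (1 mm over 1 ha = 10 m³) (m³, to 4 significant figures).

ET₀ = 0.30 × (0.46 × 20.9 + 8.13) = 0.30 × 17.744 = 5.3232 mm/d
ETc = Kc × ET₀ = 1.12 × 5.3232 = 5.9620 mm/d
Crop demand D = ETc × 7 d = 5.9620 × 7 = 41.734 mm
D − Pe = 41.734 − 1.4 = 40.334 mm
Volume = 40.334 mm × 398.5 ha × 10 = 160731.0 m³

160700 m³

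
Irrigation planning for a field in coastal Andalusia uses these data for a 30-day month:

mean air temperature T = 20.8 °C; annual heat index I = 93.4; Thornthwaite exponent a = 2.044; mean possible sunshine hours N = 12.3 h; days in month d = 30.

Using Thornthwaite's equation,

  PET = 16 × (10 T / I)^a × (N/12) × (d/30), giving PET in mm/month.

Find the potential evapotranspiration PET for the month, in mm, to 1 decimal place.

84.3 mm

10T/I = 10 × 20.8 / 93.4 = 2.2270
(10T/I)^a = 2.2270^2.044 = 5.1374
Uncorrected PET = 16 × 5.1374 = 82.198 mm
Correction = (N/12)(d/30) = (12.3/12)(30/30) = 1.0250
PET = 82.198 × 1.0250 = 84.253 mm/month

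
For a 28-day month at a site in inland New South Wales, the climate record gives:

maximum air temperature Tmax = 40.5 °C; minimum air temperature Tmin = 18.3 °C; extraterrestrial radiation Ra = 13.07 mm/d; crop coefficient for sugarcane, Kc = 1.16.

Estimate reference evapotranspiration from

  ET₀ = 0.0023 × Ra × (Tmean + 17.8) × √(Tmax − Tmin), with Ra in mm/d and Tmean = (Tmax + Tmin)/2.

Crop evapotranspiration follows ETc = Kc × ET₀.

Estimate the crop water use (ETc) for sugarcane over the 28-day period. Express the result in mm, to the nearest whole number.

217 mm

Tmean = (40.5 + 18.3)/2 = 29.40 °C
ET₀ = 0.0023 × 13.07 × (29.40 + 17.8) × √22.2 = 0.0023 × 13.07 × 47.20 × 4.7117 = 6.6853 mm/d
ETc = Kc × ET₀ = 1.16 × 6.6853 = 7.7549 mm/d
Over 28 days: 7.7549 × 28 = 217.137 mm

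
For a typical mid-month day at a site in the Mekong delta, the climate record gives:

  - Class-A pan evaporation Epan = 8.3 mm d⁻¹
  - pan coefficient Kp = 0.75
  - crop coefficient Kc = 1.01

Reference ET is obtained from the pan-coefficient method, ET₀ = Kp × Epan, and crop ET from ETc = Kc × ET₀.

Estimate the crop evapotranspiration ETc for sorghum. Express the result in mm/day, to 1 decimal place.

6.3 mm/day

ET₀ = 0.75 × 8.3 = 6.2250 mm/d
ETc = Kc × ET₀ = 1.01 × 6.2250 = 6.2873 mm/d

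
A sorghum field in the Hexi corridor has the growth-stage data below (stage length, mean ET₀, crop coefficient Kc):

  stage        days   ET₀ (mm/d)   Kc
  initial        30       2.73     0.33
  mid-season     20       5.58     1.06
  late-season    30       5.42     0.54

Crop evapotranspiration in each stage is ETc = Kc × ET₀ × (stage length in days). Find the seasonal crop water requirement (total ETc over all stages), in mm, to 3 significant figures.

233 mm

initial: 0.33 × 2.73 × 30 = 27.03 mm
mid-season: 1.06 × 5.58 × 20 = 118.30 mm
late-season: 0.54 × 5.42 × 30 = 87.80 mm
Seasonal total = 233.13 mm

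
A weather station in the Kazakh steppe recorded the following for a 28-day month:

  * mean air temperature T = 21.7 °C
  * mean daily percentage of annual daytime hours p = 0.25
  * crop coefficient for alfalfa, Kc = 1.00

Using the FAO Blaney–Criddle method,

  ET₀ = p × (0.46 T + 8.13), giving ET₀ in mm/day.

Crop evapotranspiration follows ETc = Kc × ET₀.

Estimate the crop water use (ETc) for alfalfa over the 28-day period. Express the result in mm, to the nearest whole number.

127 mm

ET₀ = 0.25 × (0.46 × 21.7 + 8.13) = 0.25 × 18.112 = 4.5280 mm/d
ETc = Kc × ET₀ = 1.00 × 4.5280 = 4.5280 mm/d
Over 28 days: 4.5280 × 28 = 126.784 mm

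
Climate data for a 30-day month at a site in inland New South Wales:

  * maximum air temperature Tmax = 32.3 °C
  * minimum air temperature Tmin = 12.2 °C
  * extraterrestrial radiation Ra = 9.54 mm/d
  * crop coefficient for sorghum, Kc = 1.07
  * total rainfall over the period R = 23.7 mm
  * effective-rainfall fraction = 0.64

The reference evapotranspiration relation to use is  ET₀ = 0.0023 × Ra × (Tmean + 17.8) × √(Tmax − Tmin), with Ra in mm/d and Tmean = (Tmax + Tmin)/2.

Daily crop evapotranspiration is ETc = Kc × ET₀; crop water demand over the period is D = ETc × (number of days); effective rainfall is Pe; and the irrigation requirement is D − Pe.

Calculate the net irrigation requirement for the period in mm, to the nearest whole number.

Tmean = (32.3 + 12.2)/2 = 22.25 °C
ET₀ = 0.0023 × 9.54 × (22.25 + 17.8) × √20.1 = 0.0023 × 9.54 × 40.05 × 4.4833 = 3.9398 mm/d
ETc = Kc × ET₀ = 1.07 × 3.9398 = 4.2156 mm/d
Crop demand D = ETc × 30 d = 4.2156 × 30 = 126.468 mm
Pe = 0.64 × 23.7 = 15.168 mm
D − Pe = 126.468 − 15.168 = 111.300 mm

111 mm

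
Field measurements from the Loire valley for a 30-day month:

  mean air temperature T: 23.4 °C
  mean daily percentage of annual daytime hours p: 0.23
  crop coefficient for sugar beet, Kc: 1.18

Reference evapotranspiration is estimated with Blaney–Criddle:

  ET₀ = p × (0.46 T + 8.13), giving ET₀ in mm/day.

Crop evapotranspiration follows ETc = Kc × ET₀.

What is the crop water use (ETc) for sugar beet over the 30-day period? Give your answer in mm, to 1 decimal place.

153.8 mm

ET₀ = 0.23 × (0.46 × 23.4 + 8.13) = 0.23 × 18.894 = 4.3456 mm/d
ETc = Kc × ET₀ = 1.18 × 4.3456 = 5.1278 mm/d
Over 30 days: 5.1278 × 30 = 153.834 mm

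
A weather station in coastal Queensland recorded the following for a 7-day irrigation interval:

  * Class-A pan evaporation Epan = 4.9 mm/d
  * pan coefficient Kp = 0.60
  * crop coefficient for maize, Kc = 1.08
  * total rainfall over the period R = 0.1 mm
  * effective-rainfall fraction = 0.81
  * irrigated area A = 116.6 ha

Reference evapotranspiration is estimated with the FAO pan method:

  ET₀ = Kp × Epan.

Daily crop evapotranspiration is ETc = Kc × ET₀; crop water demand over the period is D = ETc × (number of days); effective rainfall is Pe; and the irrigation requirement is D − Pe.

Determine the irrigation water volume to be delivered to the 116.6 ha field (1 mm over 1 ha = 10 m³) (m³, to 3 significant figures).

25800 m³

ET₀ = 0.60 × 4.9 = 2.9400 mm/d
ETc = Kc × ET₀ = 1.08 × 2.9400 = 3.1752 mm/d
Crop demand D = ETc × 7 d = 3.1752 × 7 = 22.226 mm
Pe = 0.81 × 0.1 = 0.081 mm
D − Pe = 22.226 − 0.081 = 22.145 mm
Volume = 22.145 mm × 116.6 ha × 10 = 25821.1 m³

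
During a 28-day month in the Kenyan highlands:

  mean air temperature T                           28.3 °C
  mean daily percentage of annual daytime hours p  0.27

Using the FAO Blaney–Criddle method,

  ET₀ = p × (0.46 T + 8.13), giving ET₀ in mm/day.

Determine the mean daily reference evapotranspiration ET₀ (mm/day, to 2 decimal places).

ET₀ = 0.27 × (0.46 × 28.3 + 8.13) = 0.27 × 21.148 = 5.7100 mm/d

5.71 mm/day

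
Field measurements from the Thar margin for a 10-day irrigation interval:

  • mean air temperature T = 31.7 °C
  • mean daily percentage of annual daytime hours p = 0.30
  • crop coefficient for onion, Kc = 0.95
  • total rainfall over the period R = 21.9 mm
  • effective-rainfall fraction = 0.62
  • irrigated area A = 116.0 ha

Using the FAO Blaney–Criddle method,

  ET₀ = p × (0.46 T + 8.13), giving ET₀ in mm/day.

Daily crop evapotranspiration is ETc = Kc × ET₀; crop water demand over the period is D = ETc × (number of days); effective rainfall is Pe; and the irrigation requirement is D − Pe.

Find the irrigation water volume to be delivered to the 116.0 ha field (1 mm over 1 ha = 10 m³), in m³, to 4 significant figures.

59340 m³

ET₀ = 0.30 × (0.46 × 31.7 + 8.13) = 0.30 × 22.712 = 6.8136 mm/d
ETc = Kc × ET₀ = 0.95 × 6.8136 = 6.4729 mm/d
Crop demand D = ETc × 10 d = 6.4729 × 10 = 64.729 mm
Pe = 0.62 × 21.9 = 13.578 mm
D − Pe = 64.729 − 13.578 = 51.151 mm
Volume = 51.151 mm × 116.0 ha × 10 = 59335.2 m³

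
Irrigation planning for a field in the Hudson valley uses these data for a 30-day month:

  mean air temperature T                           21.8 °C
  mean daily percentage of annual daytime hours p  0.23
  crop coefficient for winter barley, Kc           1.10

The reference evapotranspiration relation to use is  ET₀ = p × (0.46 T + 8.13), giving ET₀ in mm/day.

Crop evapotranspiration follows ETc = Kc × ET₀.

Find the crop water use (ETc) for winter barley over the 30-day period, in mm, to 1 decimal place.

137.8 mm

ET₀ = 0.23 × (0.46 × 21.8 + 8.13) = 0.23 × 18.158 = 4.1763 mm/d
ETc = Kc × ET₀ = 1.10 × 4.1763 = 4.5939 mm/d
Over 30 days: 4.5939 × 30 = 137.817 mm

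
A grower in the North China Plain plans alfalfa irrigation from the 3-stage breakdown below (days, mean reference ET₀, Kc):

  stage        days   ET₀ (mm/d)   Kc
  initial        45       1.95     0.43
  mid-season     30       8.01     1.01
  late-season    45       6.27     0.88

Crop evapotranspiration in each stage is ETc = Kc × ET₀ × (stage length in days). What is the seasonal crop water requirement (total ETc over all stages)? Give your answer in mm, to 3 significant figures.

initial: 0.43 × 1.95 × 45 = 37.73 mm
mid-season: 1.01 × 8.01 × 30 = 242.70 mm
late-season: 0.88 × 6.27 × 45 = 248.29 mm
Seasonal total = 528.72 mm

529 mm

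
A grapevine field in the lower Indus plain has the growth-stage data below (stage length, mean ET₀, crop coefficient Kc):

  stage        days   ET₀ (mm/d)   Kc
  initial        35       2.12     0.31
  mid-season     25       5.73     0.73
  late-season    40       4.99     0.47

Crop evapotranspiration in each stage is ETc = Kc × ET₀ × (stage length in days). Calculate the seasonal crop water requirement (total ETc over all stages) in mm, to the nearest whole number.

221 mm

initial: 0.31 × 2.12 × 35 = 23.00 mm
mid-season: 0.73 × 5.73 × 25 = 104.57 mm
late-season: 0.47 × 4.99 × 40 = 93.81 mm
Seasonal total = 221.38 mm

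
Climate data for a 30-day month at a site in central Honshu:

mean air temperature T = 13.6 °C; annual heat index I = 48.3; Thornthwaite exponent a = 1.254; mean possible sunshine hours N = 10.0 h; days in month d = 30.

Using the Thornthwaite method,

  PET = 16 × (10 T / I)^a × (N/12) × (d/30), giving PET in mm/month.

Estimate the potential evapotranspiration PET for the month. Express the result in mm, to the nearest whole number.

10T/I = 10 × 13.6 / 48.3 = 2.8157
(10T/I)^a = 2.8157^1.254 = 3.6625
Uncorrected PET = 16 × 3.6625 = 58.600 mm
Correction = (N/12)(d/30) = (10.0/12)(30/30) = 0.8333
PET = 58.600 × 0.8333 = 48.831 mm/month

49 mm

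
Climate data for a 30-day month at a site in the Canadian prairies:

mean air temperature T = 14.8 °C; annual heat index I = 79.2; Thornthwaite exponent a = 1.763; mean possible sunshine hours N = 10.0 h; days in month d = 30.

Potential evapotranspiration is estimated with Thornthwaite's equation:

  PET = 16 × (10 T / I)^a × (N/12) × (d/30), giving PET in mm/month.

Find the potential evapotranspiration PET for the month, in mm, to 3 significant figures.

40.1 mm

10T/I = 10 × 14.8 / 79.2 = 1.8687
(10T/I)^a = 1.8687^1.763 = 3.0111
Uncorrected PET = 16 × 3.0111 = 48.178 mm
Correction = (N/12)(d/30) = (10.0/12)(30/30) = 0.8333
PET = 48.178 × 0.8333 = 40.147 mm/month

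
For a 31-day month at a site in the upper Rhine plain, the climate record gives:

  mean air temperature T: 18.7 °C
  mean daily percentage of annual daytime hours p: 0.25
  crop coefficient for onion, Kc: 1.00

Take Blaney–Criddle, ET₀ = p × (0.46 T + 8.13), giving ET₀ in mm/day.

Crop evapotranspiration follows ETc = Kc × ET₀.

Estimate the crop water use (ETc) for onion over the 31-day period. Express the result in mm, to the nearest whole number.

ET₀ = 0.25 × (0.46 × 18.7 + 8.13) = 0.25 × 16.732 = 4.1830 mm/d
ETc = Kc × ET₀ = 1.00 × 4.1830 = 4.1830 mm/d
Over 31 days: 4.1830 × 31 = 129.673 mm

130 mm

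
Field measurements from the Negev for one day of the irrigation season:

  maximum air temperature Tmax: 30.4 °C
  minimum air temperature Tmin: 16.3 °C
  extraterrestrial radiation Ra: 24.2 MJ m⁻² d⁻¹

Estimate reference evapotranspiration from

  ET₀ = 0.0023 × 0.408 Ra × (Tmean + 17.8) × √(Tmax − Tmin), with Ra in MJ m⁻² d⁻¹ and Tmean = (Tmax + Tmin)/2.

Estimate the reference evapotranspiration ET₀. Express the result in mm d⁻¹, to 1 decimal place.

3.5 mm d⁻¹

Tmean = (30.4 + 16.3)/2 = 23.35 °C
0.408 Ra = 0.408 × 24.2 = 9.8736 mm/d equivalent
ET₀ = 0.0023 × 9.8736 × (23.35 + 17.8) × √14.1 = 0.0023 × 9.8736 × 41.15 × 3.7550 = 3.5090 mm/d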